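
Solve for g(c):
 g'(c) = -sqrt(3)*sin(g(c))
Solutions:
 g(c) = -acos((-C1 - exp(2*sqrt(3)*c))/(C1 - exp(2*sqrt(3)*c))) + 2*pi
 g(c) = acos((-C1 - exp(2*sqrt(3)*c))/(C1 - exp(2*sqrt(3)*c)))


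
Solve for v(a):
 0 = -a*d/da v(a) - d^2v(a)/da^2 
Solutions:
 v(a) = C1 + C2*erf(sqrt(2)*a/2)


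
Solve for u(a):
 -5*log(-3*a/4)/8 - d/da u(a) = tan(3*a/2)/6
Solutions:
 u(a) = C1 - 5*a*log(-a)/8 - 5*a*log(3)/8 + 5*a/8 + 5*a*log(2)/4 + log(cos(3*a/2))/9


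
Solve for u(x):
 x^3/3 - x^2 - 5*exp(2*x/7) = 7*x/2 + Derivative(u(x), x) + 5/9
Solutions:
 u(x) = C1 + x^4/12 - x^3/3 - 7*x^2/4 - 5*x/9 - 35*exp(2*x/7)/2


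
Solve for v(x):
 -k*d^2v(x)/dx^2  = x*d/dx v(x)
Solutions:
 v(x) = C1 + C2*sqrt(k)*erf(sqrt(2)*x*sqrt(1/k)/2)


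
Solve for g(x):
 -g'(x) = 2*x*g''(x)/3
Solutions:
 g(x) = C1 + C2/sqrt(x)


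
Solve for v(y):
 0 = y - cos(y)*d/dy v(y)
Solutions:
 v(y) = C1 + Integral(y/cos(y), y)


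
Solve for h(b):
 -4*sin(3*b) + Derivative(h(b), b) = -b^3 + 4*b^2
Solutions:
 h(b) = C1 - b^4/4 + 4*b^3/3 - 4*cos(3*b)/3


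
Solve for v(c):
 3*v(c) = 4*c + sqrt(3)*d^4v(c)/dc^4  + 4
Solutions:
 v(c) = C1*exp(-3^(1/8)*c) + C2*exp(3^(1/8)*c) + C3*sin(3^(1/8)*c) + C4*cos(3^(1/8)*c) + 4*c/3 + 4/3


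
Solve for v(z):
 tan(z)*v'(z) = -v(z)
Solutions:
 v(z) = C1/sin(z)


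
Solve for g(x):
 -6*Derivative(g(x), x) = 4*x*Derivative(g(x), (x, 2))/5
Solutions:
 g(x) = C1 + C2/x^(13/2)


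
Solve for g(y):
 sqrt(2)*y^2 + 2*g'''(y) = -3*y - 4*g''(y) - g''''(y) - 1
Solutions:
 g(y) = C1 + C2*y - sqrt(2)*y^4/48 + y^3*(-3 + sqrt(2))/24 + y^2/16 + (C3*sin(sqrt(3)*y) + C4*cos(sqrt(3)*y))*exp(-y)


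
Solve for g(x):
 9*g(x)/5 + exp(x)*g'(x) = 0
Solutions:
 g(x) = C1*exp(9*exp(-x)/5)


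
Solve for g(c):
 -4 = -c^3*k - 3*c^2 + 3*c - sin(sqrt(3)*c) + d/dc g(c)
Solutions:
 g(c) = C1 + c^4*k/4 + c^3 - 3*c^2/2 - 4*c - sqrt(3)*cos(sqrt(3)*c)/3


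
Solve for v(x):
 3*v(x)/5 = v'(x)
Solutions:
 v(x) = C1*exp(3*x/5)


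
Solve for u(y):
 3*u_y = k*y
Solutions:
 u(y) = C1 + k*y^2/6


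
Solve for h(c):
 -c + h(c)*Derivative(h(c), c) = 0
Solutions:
 h(c) = -sqrt(C1 + c^2)
 h(c) = sqrt(C1 + c^2)


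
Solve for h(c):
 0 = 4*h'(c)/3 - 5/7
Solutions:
 h(c) = C1 + 15*c/28


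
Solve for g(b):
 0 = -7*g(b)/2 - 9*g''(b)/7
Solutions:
 g(b) = C1*sin(7*sqrt(2)*b/6) + C2*cos(7*sqrt(2)*b/6)


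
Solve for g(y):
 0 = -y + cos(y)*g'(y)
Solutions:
 g(y) = C1 + Integral(y/cos(y), y)


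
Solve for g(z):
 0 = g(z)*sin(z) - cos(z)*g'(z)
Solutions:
 g(z) = C1/cos(z)


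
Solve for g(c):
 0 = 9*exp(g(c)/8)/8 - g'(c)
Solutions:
 g(c) = 8*log(-1/(C1 + 9*c)) + 48*log(2)


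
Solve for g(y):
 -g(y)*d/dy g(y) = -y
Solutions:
 g(y) = -sqrt(C1 + y^2)
 g(y) = sqrt(C1 + y^2)


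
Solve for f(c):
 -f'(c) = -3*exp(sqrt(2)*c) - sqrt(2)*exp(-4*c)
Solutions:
 f(c) = C1 + 3*sqrt(2)*exp(sqrt(2)*c)/2 - sqrt(2)*exp(-4*c)/4


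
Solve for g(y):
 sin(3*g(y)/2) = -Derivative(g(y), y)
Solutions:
 g(y) = -2*acos((-C1 - exp(3*y))/(C1 - exp(3*y)))/3 + 4*pi/3
 g(y) = 2*acos((-C1 - exp(3*y))/(C1 - exp(3*y)))/3


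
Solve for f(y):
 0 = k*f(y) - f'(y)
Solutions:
 f(y) = C1*exp(k*y)


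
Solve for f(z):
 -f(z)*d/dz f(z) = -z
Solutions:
 f(z) = -sqrt(C1 + z^2)
 f(z) = sqrt(C1 + z^2)


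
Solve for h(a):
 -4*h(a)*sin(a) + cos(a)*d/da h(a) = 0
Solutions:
 h(a) = C1/cos(a)^4


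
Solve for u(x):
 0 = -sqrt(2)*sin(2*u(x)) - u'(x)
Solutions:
 u(x) = pi - acos((-C1 - exp(4*sqrt(2)*x))/(C1 - exp(4*sqrt(2)*x)))/2
 u(x) = acos((-C1 - exp(4*sqrt(2)*x))/(C1 - exp(4*sqrt(2)*x)))/2


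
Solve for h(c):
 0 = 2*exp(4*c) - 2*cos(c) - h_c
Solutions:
 h(c) = C1 + exp(4*c)/2 - 2*sin(c)


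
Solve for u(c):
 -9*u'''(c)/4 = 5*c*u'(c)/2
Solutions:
 u(c) = C1 + Integral(C2*airyai(-30^(1/3)*c/3) + C3*airybi(-30^(1/3)*c/3), c)


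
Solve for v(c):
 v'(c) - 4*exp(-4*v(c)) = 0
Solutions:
 v(c) = log(-I*(C1 + 16*c)^(1/4))
 v(c) = log(I*(C1 + 16*c)^(1/4))
 v(c) = log(-(C1 + 16*c)^(1/4))
 v(c) = log(C1 + 16*c)/4


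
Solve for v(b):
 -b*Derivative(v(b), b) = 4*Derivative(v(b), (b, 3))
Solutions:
 v(b) = C1 + Integral(C2*airyai(-2^(1/3)*b/2) + C3*airybi(-2^(1/3)*b/2), b)


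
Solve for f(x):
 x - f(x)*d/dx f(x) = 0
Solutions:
 f(x) = -sqrt(C1 + x^2)
 f(x) = sqrt(C1 + x^2)


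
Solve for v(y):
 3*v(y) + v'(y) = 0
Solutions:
 v(y) = C1*exp(-3*y)


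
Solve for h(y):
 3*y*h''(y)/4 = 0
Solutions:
 h(y) = C1 + C2*y


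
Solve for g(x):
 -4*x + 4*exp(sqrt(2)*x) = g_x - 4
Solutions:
 g(x) = C1 - 2*x^2 + 4*x + 2*sqrt(2)*exp(sqrt(2)*x)


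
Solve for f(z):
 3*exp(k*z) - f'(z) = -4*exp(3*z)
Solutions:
 f(z) = C1 + 4*exp(3*z)/3 + 3*exp(k*z)/k


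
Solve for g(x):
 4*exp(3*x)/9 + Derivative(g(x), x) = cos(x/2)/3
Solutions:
 g(x) = C1 - 4*exp(3*x)/27 + 2*sin(x/2)/3


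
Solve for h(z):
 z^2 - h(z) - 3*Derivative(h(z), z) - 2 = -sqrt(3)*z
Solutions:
 h(z) = C1*exp(-z/3) + z^2 - 6*z + sqrt(3)*z - 3*sqrt(3) + 16


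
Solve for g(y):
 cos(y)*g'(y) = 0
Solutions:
 g(y) = C1


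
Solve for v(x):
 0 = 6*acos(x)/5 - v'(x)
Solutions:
 v(x) = C1 + 6*x*acos(x)/5 - 6*sqrt(1 - x^2)/5


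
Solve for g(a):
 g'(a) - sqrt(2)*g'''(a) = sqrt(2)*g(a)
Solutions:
 g(a) = C1*exp(3^(1/3)*a*(2^(5/6)*3^(1/3)/(sqrt(3)*sqrt(27 - sqrt(2)) + 9)^(1/3) + 2^(2/3)*(sqrt(3)*sqrt(27 - sqrt(2)) + 9)^(1/3))/12)*sin(3^(1/6)*a*(-3*2^(5/6)/(sqrt(3)*sqrt(27 - sqrt(2)) + 9)^(1/3) + 6^(2/3)*(sqrt(3)*sqrt(27 - sqrt(2)) + 9)^(1/3))/12) + C2*exp(3^(1/3)*a*(2^(5/6)*3^(1/3)/(sqrt(3)*sqrt(27 - sqrt(2)) + 9)^(1/3) + 2^(2/3)*(sqrt(3)*sqrt(27 - sqrt(2)) + 9)^(1/3))/12)*cos(3^(1/6)*a*(-3*2^(5/6)/(sqrt(3)*sqrt(27 - sqrt(2)) + 9)^(1/3) + 6^(2/3)*(sqrt(3)*sqrt(27 - sqrt(2)) + 9)^(1/3))/12) + C3*exp(-3^(1/3)*a*(2^(5/6)*3^(1/3)/(sqrt(3)*sqrt(27 - sqrt(2)) + 9)^(1/3) + 2^(2/3)*(sqrt(3)*sqrt(27 - sqrt(2)) + 9)^(1/3))/6)


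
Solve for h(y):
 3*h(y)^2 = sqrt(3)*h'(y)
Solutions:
 h(y) = -1/(C1 + sqrt(3)*y)


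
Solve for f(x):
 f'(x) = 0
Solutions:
 f(x) = C1


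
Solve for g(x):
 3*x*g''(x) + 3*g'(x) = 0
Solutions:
 g(x) = C1 + C2*log(x)


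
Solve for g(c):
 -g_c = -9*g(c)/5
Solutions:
 g(c) = C1*exp(9*c/5)


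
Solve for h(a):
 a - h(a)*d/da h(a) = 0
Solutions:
 h(a) = -sqrt(C1 + a^2)
 h(a) = sqrt(C1 + a^2)


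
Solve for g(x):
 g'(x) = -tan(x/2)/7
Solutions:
 g(x) = C1 + 2*log(cos(x/2))/7


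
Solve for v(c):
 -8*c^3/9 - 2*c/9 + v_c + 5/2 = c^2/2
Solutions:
 v(c) = C1 + 2*c^4/9 + c^3/6 + c^2/9 - 5*c/2


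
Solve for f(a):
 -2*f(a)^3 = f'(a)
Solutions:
 f(a) = -sqrt(2)*sqrt(-1/(C1 - 2*a))/2
 f(a) = sqrt(2)*sqrt(-1/(C1 - 2*a))/2


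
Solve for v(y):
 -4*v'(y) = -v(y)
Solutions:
 v(y) = C1*exp(y/4)


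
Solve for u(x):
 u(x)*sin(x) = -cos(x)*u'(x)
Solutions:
 u(x) = C1*cos(x)


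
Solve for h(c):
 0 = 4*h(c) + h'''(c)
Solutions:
 h(c) = C3*exp(-2^(2/3)*c) + (C1*sin(2^(2/3)*sqrt(3)*c/2) + C2*cos(2^(2/3)*sqrt(3)*c/2))*exp(2^(2/3)*c/2)


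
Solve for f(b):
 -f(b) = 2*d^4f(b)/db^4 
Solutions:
 f(b) = (C1*sin(2^(1/4)*b/2) + C2*cos(2^(1/4)*b/2))*exp(-2^(1/4)*b/2) + (C3*sin(2^(1/4)*b/2) + C4*cos(2^(1/4)*b/2))*exp(2^(1/4)*b/2)


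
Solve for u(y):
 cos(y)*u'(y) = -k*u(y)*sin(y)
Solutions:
 u(y) = C1*exp(k*log(cos(y)))


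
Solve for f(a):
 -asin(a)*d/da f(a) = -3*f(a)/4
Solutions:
 f(a) = C1*exp(3*Integral(1/asin(a), a)/4)


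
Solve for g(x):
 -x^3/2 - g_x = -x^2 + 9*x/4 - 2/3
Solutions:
 g(x) = C1 - x^4/8 + x^3/3 - 9*x^2/8 + 2*x/3


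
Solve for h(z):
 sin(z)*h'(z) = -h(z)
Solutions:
 h(z) = C1*sqrt(cos(z) + 1)/sqrt(cos(z) - 1)


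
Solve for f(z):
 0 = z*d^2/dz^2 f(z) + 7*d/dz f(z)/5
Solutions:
 f(z) = C1 + C2/z^(2/5)


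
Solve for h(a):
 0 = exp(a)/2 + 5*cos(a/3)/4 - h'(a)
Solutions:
 h(a) = C1 + exp(a)/2 + 15*sin(a/3)/4


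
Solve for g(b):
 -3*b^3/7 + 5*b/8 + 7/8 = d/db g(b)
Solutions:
 g(b) = C1 - 3*b^4/28 + 5*b^2/16 + 7*b/8


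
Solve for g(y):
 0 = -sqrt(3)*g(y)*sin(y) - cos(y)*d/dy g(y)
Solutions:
 g(y) = C1*cos(y)^(sqrt(3))


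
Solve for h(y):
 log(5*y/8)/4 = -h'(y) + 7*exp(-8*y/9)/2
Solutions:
 h(y) = C1 - y*log(y)/4 + y*(-log(5) + 1 + 3*log(2))/4 - 63*exp(-8*y/9)/16


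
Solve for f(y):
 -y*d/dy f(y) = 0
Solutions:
 f(y) = C1


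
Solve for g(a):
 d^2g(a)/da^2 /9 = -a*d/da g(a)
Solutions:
 g(a) = C1 + C2*erf(3*sqrt(2)*a/2)


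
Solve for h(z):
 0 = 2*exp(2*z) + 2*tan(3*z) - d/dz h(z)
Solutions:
 h(z) = C1 + exp(2*z) - 2*log(cos(3*z))/3


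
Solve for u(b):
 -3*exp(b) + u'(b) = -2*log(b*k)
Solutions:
 u(b) = C1 - 2*b*log(b*k) + 2*b + 3*exp(b)


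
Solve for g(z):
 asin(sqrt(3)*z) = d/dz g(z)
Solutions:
 g(z) = C1 + z*asin(sqrt(3)*z) + sqrt(3)*sqrt(1 - 3*z^2)/3


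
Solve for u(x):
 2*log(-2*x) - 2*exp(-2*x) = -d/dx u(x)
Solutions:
 u(x) = C1 - 2*x*log(-x) + 2*x*(1 - log(2)) - exp(-2*x)


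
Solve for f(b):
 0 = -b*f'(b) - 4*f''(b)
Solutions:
 f(b) = C1 + C2*erf(sqrt(2)*b/4)


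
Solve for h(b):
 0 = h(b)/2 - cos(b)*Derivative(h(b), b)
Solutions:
 h(b) = C1*(sin(b) + 1)^(1/4)/(sin(b) - 1)^(1/4)


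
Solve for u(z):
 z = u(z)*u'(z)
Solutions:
 u(z) = -sqrt(C1 + z^2)
 u(z) = sqrt(C1 + z^2)


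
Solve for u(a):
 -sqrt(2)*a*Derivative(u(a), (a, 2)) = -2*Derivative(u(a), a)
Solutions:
 u(a) = C1 + C2*a^(1 + sqrt(2))


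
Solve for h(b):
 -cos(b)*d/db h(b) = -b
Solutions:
 h(b) = C1 + Integral(b/cos(b), b)


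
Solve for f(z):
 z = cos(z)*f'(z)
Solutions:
 f(z) = C1 + Integral(z/cos(z), z)


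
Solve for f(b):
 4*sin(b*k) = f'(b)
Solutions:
 f(b) = C1 - 4*cos(b*k)/k


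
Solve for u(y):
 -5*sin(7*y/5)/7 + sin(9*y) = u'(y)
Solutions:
 u(y) = C1 + 25*cos(7*y/5)/49 - cos(9*y)/9


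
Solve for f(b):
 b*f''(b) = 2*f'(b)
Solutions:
 f(b) = C1 + C2*b^3


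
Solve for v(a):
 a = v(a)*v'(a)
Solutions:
 v(a) = -sqrt(C1 + a^2)
 v(a) = sqrt(C1 + a^2)


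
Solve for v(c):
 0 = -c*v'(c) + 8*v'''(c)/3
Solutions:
 v(c) = C1 + Integral(C2*airyai(3^(1/3)*c/2) + C3*airybi(3^(1/3)*c/2), c)


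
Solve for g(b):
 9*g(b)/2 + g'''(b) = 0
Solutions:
 g(b) = C3*exp(-6^(2/3)*b/2) + (C1*sin(3*2^(2/3)*3^(1/6)*b/4) + C2*cos(3*2^(2/3)*3^(1/6)*b/4))*exp(6^(2/3)*b/4)


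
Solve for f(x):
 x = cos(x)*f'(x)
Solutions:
 f(x) = C1 + Integral(x/cos(x), x)


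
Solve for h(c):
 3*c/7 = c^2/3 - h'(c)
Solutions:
 h(c) = C1 + c^3/9 - 3*c^2/14


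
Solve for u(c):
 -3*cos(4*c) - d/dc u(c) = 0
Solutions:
 u(c) = C1 - 3*sin(4*c)/4


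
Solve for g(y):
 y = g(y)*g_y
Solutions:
 g(y) = -sqrt(C1 + y^2)
 g(y) = sqrt(C1 + y^2)


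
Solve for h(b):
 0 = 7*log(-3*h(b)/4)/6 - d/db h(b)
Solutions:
 -6*Integral(1/(log(-_y) - 2*log(2) + log(3)), (_y, h(b)))/7 = C1 - b


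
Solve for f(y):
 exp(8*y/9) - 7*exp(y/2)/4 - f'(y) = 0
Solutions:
 f(y) = C1 + 9*exp(8*y/9)/8 - 7*exp(y/2)/2


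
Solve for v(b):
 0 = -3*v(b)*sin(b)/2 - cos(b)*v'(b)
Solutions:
 v(b) = C1*cos(b)^(3/2)


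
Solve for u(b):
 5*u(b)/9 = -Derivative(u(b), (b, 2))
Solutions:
 u(b) = C1*sin(sqrt(5)*b/3) + C2*cos(sqrt(5)*b/3)


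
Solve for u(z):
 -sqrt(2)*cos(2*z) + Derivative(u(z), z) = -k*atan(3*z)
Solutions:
 u(z) = C1 - k*(z*atan(3*z) - log(9*z^2 + 1)/6) + sqrt(2)*sin(2*z)/2


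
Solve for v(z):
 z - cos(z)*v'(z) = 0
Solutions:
 v(z) = C1 + Integral(z/cos(z), z)


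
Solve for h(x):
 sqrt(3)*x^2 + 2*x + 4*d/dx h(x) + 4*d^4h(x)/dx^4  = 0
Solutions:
 h(x) = C1 + C4*exp(-x) - sqrt(3)*x^3/12 - x^2/4 + (C2*sin(sqrt(3)*x/2) + C3*cos(sqrt(3)*x/2))*exp(x/2)


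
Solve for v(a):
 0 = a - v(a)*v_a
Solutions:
 v(a) = -sqrt(C1 + a^2)
 v(a) = sqrt(C1 + a^2)


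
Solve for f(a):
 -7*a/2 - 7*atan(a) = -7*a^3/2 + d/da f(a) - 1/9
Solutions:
 f(a) = C1 + 7*a^4/8 - 7*a^2/4 - 7*a*atan(a) + a/9 + 7*log(a^2 + 1)/2


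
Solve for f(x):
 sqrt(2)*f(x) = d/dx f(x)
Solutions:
 f(x) = C1*exp(sqrt(2)*x)


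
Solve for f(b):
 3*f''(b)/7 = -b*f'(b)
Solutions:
 f(b) = C1 + C2*erf(sqrt(42)*b/6)


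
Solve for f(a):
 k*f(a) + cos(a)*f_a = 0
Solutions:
 f(a) = C1*exp(k*(log(sin(a) - 1) - log(sin(a) + 1))/2)


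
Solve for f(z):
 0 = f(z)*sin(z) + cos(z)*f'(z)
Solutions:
 f(z) = C1*cos(z)


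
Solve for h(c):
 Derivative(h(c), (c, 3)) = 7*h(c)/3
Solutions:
 h(c) = C3*exp(3^(2/3)*7^(1/3)*c/3) + (C1*sin(3^(1/6)*7^(1/3)*c/2) + C2*cos(3^(1/6)*7^(1/3)*c/2))*exp(-3^(2/3)*7^(1/3)*c/6)


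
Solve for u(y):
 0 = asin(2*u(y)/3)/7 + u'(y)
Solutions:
 Integral(1/asin(2*_y/3), (_y, u(y))) = C1 - y/7


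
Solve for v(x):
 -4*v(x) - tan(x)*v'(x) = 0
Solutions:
 v(x) = C1/sin(x)^4


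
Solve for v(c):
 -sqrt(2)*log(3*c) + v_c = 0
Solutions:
 v(c) = C1 + sqrt(2)*c*log(c) - sqrt(2)*c + sqrt(2)*c*log(3)


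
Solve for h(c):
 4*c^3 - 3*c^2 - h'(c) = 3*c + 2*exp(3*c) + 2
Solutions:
 h(c) = C1 + c^4 - c^3 - 3*c^2/2 - 2*c - 2*exp(3*c)/3


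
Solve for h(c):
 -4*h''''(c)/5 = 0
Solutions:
 h(c) = C1 + C2*c + C3*c^2 + C4*c^3


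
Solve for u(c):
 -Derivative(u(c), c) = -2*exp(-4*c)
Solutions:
 u(c) = C1 - exp(-4*c)/2


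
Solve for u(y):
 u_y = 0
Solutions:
 u(y) = C1


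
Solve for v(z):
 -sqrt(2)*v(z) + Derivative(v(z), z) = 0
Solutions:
 v(z) = C1*exp(sqrt(2)*z)


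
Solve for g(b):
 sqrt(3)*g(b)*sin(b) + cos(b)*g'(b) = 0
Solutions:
 g(b) = C1*cos(b)^(sqrt(3))


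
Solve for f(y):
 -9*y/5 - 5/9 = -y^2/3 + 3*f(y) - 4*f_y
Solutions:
 f(y) = C1*exp(3*y/4) + y^2/9 - 41*y/135 - 239/405


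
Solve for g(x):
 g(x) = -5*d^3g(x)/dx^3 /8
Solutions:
 g(x) = C3*exp(-2*5^(2/3)*x/5) + (C1*sin(sqrt(3)*5^(2/3)*x/5) + C2*cos(sqrt(3)*5^(2/3)*x/5))*exp(5^(2/3)*x/5)


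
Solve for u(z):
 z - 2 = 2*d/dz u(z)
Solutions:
 u(z) = C1 + z^2/4 - z


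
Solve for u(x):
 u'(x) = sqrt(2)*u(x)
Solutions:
 u(x) = C1*exp(sqrt(2)*x)


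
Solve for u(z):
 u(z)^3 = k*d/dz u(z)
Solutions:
 u(z) = -sqrt(2)*sqrt(-k/(C1*k + z))/2
 u(z) = sqrt(2)*sqrt(-k/(C1*k + z))/2


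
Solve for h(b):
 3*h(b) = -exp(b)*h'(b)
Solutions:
 h(b) = C1*exp(3*exp(-b))


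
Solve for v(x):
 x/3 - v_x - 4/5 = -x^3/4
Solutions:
 v(x) = C1 + x^4/16 + x^2/6 - 4*x/5


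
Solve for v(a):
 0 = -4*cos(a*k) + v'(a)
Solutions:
 v(a) = C1 + 4*sin(a*k)/k


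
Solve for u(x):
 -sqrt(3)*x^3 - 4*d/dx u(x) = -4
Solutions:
 u(x) = C1 - sqrt(3)*x^4/16 + x


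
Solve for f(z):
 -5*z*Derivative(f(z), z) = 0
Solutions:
 f(z) = C1


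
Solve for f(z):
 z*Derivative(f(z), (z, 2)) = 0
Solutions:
 f(z) = C1 + C2*z


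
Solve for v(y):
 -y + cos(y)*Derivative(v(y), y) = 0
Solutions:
 v(y) = C1 + Integral(y/cos(y), y)


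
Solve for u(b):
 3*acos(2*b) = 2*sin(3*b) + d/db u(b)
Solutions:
 u(b) = C1 + 3*b*acos(2*b) - 3*sqrt(1 - 4*b^2)/2 + 2*cos(3*b)/3


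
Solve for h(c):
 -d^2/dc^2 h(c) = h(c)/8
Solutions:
 h(c) = C1*sin(sqrt(2)*c/4) + C2*cos(sqrt(2)*c/4)


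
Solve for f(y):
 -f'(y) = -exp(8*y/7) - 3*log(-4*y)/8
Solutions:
 f(y) = C1 + 3*y*log(-y)/8 + 3*y*(-1 + 2*log(2))/8 + 7*exp(8*y/7)/8


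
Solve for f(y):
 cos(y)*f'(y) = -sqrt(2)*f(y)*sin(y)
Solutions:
 f(y) = C1*cos(y)^(sqrt(2))


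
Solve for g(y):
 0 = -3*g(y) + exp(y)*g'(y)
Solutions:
 g(y) = C1*exp(-3*exp(-y))


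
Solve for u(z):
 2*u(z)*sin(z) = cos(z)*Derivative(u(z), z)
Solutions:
 u(z) = C1/cos(z)^2


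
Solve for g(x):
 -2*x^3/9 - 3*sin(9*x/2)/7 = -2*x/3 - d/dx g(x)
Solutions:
 g(x) = C1 + x^4/18 - x^2/3 - 2*cos(9*x/2)/21


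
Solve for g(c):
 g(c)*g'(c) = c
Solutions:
 g(c) = -sqrt(C1 + c^2)
 g(c) = sqrt(C1 + c^2)


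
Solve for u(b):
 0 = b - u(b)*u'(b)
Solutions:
 u(b) = -sqrt(C1 + b^2)
 u(b) = sqrt(C1 + b^2)


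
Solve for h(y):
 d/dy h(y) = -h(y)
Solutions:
 h(y) = C1*exp(-y)


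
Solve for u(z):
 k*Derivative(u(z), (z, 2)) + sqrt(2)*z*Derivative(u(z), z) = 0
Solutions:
 u(z) = C1 + C2*sqrt(k)*erf(2^(3/4)*z*sqrt(1/k)/2)


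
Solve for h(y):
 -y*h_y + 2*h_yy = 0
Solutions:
 h(y) = C1 + C2*erfi(y/2)


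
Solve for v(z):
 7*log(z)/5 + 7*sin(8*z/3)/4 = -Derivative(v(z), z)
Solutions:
 v(z) = C1 - 7*z*log(z)/5 + 7*z/5 + 21*cos(8*z/3)/32


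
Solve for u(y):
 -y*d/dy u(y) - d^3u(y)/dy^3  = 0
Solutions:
 u(y) = C1 + Integral(C2*airyai(-y) + C3*airybi(-y), y)


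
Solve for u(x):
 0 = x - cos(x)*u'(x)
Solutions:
 u(x) = C1 + Integral(x/cos(x), x)


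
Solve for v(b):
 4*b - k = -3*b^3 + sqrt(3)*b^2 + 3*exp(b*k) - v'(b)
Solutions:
 v(b) = C1 - 3*b^4/4 + sqrt(3)*b^3/3 - 2*b^2 + b*k + 3*exp(b*k)/k


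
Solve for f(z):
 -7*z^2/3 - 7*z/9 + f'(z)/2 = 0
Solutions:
 f(z) = C1 + 14*z^3/9 + 7*z^2/9


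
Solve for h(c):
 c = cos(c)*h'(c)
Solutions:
 h(c) = C1 + Integral(c/cos(c), c)


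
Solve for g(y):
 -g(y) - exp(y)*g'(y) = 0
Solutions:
 g(y) = C1*exp(exp(-y))


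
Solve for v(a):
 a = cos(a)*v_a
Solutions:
 v(a) = C1 + Integral(a/cos(a), a)


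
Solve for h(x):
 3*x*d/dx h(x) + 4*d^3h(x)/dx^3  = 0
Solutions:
 h(x) = C1 + Integral(C2*airyai(-6^(1/3)*x/2) + C3*airybi(-6^(1/3)*x/2), x)


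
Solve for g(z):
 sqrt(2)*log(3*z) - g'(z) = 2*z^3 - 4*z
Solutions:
 g(z) = C1 - z^4/2 + 2*z^2 + sqrt(2)*z*log(z) - sqrt(2)*z + sqrt(2)*z*log(3)


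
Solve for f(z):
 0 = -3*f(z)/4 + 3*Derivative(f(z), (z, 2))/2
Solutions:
 f(z) = C1*exp(-sqrt(2)*z/2) + C2*exp(sqrt(2)*z/2)


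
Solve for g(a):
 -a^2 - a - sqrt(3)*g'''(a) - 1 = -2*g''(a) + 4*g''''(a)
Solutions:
 g(a) = C1 + C2*a + C3*exp(a*(-sqrt(3) + sqrt(35))/8) + C4*exp(-a*(sqrt(3) + sqrt(35))/8) + a^4/24 + a^3*(1 + sqrt(3))/12 + a^2*(sqrt(3) + 13)/8


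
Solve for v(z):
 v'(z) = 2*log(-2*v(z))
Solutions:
 -Integral(1/(log(-_y) + log(2)), (_y, v(z)))/2 = C1 - z


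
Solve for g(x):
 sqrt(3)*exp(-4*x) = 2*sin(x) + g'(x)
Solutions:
 g(x) = C1 + 2*cos(x) - sqrt(3)*exp(-4*x)/4


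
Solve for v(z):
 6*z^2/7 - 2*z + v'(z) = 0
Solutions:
 v(z) = C1 - 2*z^3/7 + z^2


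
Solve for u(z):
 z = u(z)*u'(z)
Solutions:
 u(z) = -sqrt(C1 + z^2)
 u(z) = sqrt(C1 + z^2)


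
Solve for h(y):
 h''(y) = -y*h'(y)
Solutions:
 h(y) = C1 + C2*erf(sqrt(2)*y/2)


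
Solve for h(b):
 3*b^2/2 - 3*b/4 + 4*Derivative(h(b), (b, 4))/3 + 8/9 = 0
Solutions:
 h(b) = C1 + C2*b + C3*b^2 + C4*b^3 - b^6/320 + 3*b^5/640 - b^4/36


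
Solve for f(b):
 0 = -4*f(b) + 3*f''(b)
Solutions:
 f(b) = C1*exp(-2*sqrt(3)*b/3) + C2*exp(2*sqrt(3)*b/3)


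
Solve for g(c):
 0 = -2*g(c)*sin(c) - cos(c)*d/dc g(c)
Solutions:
 g(c) = C1*cos(c)^2


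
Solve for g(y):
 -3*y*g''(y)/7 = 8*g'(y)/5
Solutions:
 g(y) = C1 + C2/y^(41/15)


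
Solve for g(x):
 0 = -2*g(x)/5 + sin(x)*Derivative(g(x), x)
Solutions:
 g(x) = C1*(cos(x) - 1)^(1/5)/(cos(x) + 1)^(1/5)


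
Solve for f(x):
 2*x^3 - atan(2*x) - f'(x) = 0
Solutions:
 f(x) = C1 + x^4/2 - x*atan(2*x) + log(4*x^2 + 1)/4


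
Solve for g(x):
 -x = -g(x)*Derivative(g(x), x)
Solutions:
 g(x) = -sqrt(C1 + x^2)
 g(x) = sqrt(C1 + x^2)


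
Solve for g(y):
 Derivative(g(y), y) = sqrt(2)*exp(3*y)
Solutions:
 g(y) = C1 + sqrt(2)*exp(3*y)/3


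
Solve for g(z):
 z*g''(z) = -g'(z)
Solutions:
 g(z) = C1 + C2*log(z)


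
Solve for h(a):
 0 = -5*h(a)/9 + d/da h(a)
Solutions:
 h(a) = C1*exp(5*a/9)


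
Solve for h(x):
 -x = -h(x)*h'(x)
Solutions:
 h(x) = -sqrt(C1 + x^2)
 h(x) = sqrt(C1 + x^2)


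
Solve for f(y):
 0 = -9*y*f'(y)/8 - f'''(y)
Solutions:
 f(y) = C1 + Integral(C2*airyai(-3^(2/3)*y/2) + C3*airybi(-3^(2/3)*y/2), y)


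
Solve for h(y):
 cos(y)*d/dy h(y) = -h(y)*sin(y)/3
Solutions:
 h(y) = C1*cos(y)^(1/3)


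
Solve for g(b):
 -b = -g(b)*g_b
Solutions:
 g(b) = -sqrt(C1 + b^2)
 g(b) = sqrt(C1 + b^2)


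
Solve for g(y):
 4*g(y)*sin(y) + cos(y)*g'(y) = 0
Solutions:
 g(y) = C1*cos(y)^4


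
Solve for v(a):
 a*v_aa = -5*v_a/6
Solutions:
 v(a) = C1 + C2*a^(1/6)


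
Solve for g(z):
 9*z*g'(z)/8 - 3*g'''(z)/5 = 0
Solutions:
 g(z) = C1 + Integral(C2*airyai(15^(1/3)*z/2) + C3*airybi(15^(1/3)*z/2), z)


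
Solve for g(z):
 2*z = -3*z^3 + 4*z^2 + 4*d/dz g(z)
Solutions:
 g(z) = C1 + 3*z^4/16 - z^3/3 + z^2/4


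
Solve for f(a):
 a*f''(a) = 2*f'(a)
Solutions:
 f(a) = C1 + C2*a^3


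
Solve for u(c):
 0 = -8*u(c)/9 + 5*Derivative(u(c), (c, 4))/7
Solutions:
 u(c) = C1*exp(-sqrt(3)*5^(3/4)*56^(1/4)*c/15) + C2*exp(sqrt(3)*5^(3/4)*56^(1/4)*c/15) + C3*sin(sqrt(3)*5^(3/4)*56^(1/4)*c/15) + C4*cos(sqrt(3)*5^(3/4)*56^(1/4)*c/15)


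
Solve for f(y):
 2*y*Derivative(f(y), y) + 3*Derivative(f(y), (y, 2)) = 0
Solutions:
 f(y) = C1 + C2*erf(sqrt(3)*y/3)


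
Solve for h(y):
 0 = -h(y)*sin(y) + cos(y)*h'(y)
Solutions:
 h(y) = C1/cos(y)


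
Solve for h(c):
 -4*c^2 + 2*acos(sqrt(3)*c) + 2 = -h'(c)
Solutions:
 h(c) = C1 + 4*c^3/3 - 2*c*acos(sqrt(3)*c) - 2*c + 2*sqrt(3)*sqrt(1 - 3*c^2)/3


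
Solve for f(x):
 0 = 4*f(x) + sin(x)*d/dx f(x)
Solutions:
 f(x) = C1*(cos(x)^2 + 2*cos(x) + 1)/(cos(x)^2 - 2*cos(x) + 1)


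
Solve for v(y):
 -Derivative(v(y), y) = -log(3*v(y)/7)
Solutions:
 -Integral(1/(log(_y) - log(7) + log(3)), (_y, v(y))) = C1 - y


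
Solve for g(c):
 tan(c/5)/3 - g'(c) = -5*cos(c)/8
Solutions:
 g(c) = C1 - 5*log(cos(c/5))/3 + 5*sin(c)/8


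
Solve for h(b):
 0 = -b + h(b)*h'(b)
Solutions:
 h(b) = -sqrt(C1 + b^2)
 h(b) = sqrt(C1 + b^2)


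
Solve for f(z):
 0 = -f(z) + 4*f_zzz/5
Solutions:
 f(z) = C3*exp(10^(1/3)*z/2) + (C1*sin(10^(1/3)*sqrt(3)*z/4) + C2*cos(10^(1/3)*sqrt(3)*z/4))*exp(-10^(1/3)*z/4)


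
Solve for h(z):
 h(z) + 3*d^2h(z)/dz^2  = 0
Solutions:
 h(z) = C1*sin(sqrt(3)*z/3) + C2*cos(sqrt(3)*z/3)


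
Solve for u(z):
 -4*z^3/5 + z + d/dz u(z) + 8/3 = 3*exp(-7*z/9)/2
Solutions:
 u(z) = C1 + z^4/5 - z^2/2 - 8*z/3 - 27*exp(-7*z/9)/14


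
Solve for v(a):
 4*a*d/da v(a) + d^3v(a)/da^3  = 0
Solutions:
 v(a) = C1 + Integral(C2*airyai(-2^(2/3)*a) + C3*airybi(-2^(2/3)*a), a)


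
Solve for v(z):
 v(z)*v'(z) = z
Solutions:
 v(z) = -sqrt(C1 + z^2)
 v(z) = sqrt(C1 + z^2)


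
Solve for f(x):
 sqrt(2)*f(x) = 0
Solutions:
 f(x) = 0


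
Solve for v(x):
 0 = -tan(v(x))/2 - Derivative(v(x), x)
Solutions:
 v(x) = pi - asin(C1*exp(-x/2))
 v(x) = asin(C1*exp(-x/2))


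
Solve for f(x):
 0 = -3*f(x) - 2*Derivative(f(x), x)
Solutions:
 f(x) = C1*exp(-3*x/2)


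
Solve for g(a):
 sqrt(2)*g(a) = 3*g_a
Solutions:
 g(a) = C1*exp(sqrt(2)*a/3)


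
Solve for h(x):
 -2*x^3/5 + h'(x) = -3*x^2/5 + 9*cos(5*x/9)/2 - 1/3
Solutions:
 h(x) = C1 + x^4/10 - x^3/5 - x/3 + 81*sin(5*x/9)/10


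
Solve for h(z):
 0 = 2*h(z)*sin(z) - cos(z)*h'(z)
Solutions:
 h(z) = C1/cos(z)^2


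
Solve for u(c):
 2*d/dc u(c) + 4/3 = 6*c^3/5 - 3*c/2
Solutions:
 u(c) = C1 + 3*c^4/20 - 3*c^2/8 - 2*c/3


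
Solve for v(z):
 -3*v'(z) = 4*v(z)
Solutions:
 v(z) = C1*exp(-4*z/3)


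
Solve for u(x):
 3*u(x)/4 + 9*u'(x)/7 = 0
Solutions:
 u(x) = C1*exp(-7*x/12)


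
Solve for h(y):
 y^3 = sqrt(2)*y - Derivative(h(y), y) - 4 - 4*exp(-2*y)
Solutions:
 h(y) = C1 - y^4/4 + sqrt(2)*y^2/2 - 4*y + 2*exp(-2*y)


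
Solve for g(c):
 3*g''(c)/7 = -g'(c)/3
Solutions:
 g(c) = C1 + C2*exp(-7*c/9)


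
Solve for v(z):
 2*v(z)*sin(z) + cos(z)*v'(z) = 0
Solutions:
 v(z) = C1*cos(z)^2


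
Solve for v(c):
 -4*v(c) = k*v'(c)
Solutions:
 v(c) = C1*exp(-4*c/k)


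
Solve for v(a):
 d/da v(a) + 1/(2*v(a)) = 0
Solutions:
 v(a) = -sqrt(C1 - a)
 v(a) = sqrt(C1 - a)


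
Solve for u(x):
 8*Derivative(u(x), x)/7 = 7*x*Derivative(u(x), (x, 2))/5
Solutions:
 u(x) = C1 + C2*x^(89/49)


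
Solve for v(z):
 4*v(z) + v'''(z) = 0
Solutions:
 v(z) = C3*exp(-2^(2/3)*z) + (C1*sin(2^(2/3)*sqrt(3)*z/2) + C2*cos(2^(2/3)*sqrt(3)*z/2))*exp(2^(2/3)*z/2)


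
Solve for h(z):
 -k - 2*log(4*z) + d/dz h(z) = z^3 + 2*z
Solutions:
 h(z) = C1 + k*z + z^4/4 + z^2 + 2*z*log(z) - 2*z + z*log(16)


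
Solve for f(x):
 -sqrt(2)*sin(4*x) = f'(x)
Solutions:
 f(x) = C1 + sqrt(2)*cos(4*x)/4


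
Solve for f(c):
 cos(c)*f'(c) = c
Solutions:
 f(c) = C1 + Integral(c/cos(c), c)


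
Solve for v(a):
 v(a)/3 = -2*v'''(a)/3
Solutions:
 v(a) = C3*exp(-2^(2/3)*a/2) + (C1*sin(2^(2/3)*sqrt(3)*a/4) + C2*cos(2^(2/3)*sqrt(3)*a/4))*exp(2^(2/3)*a/4)


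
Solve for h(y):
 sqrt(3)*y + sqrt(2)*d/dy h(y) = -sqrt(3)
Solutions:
 h(y) = C1 - sqrt(6)*y^2/4 - sqrt(6)*y/2


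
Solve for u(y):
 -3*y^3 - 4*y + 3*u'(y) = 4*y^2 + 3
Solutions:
 u(y) = C1 + y^4/4 + 4*y^3/9 + 2*y^2/3 + y


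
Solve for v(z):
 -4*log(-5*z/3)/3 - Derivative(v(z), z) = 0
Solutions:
 v(z) = C1 - 4*z*log(-z)/3 + 4*z*(-log(5) + 1 + log(3))/3


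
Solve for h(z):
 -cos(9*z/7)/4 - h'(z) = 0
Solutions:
 h(z) = C1 - 7*sin(9*z/7)/36


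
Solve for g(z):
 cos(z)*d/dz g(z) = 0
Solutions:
 g(z) = C1


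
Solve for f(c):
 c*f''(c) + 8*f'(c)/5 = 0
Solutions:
 f(c) = C1 + C2/c^(3/5)


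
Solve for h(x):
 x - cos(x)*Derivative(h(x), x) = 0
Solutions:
 h(x) = C1 + Integral(x/cos(x), x)


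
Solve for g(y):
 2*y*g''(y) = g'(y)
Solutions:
 g(y) = C1 + C2*y^(3/2)


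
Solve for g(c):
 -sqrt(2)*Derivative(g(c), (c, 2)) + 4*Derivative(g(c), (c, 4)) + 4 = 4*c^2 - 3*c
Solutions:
 g(c) = C1 + C2*c + C3*exp(-2^(1/4)*c/2) + C4*exp(2^(1/4)*c/2) - sqrt(2)*c^4/6 + sqrt(2)*c^3/4 + c^2*(-8 + sqrt(2))


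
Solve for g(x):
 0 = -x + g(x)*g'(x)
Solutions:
 g(x) = -sqrt(C1 + x^2)
 g(x) = sqrt(C1 + x^2)


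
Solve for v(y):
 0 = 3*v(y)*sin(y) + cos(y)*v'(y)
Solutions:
 v(y) = C1*cos(y)^3


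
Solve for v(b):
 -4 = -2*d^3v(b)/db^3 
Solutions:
 v(b) = C1 + C2*b + C3*b^2 + b^3/3


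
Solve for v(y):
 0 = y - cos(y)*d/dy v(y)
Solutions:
 v(y) = C1 + Integral(y/cos(y), y)


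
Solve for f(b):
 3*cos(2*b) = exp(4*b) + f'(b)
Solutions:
 f(b) = C1 - exp(4*b)/4 + 3*sin(2*b)/2


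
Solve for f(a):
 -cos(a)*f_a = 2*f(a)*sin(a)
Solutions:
 f(a) = C1*cos(a)^2


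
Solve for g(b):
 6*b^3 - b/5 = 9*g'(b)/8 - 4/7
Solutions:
 g(b) = C1 + 4*b^4/3 - 4*b^2/45 + 32*b/63


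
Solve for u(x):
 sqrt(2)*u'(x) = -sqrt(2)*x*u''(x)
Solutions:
 u(x) = C1 + C2*log(x)


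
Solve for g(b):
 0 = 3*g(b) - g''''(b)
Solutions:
 g(b) = C1*exp(-3^(1/4)*b) + C2*exp(3^(1/4)*b) + C3*sin(3^(1/4)*b) + C4*cos(3^(1/4)*b)


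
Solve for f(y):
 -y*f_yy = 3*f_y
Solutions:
 f(y) = C1 + C2/y^2


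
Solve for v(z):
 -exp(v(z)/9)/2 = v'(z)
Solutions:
 v(z) = 9*log(1/(C1 + z)) + 9*log(18)


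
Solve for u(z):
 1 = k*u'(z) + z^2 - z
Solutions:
 u(z) = C1 - z^3/(3*k) + z^2/(2*k) + z/k


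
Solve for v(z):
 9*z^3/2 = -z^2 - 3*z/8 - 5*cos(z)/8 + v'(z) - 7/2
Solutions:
 v(z) = C1 + 9*z^4/8 + z^3/3 + 3*z^2/16 + 7*z/2 + 5*sin(z)/8


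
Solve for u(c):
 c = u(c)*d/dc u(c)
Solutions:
 u(c) = -sqrt(C1 + c^2)
 u(c) = sqrt(C1 + c^2)


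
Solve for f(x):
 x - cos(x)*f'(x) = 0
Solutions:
 f(x) = C1 + Integral(x/cos(x), x)


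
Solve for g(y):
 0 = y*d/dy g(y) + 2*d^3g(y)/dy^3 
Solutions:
 g(y) = C1 + Integral(C2*airyai(-2^(2/3)*y/2) + C3*airybi(-2^(2/3)*y/2), y)


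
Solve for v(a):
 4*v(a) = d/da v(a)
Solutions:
 v(a) = C1*exp(4*a)


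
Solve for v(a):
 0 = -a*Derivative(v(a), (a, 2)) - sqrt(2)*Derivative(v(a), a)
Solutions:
 v(a) = C1 + C2*a^(1 - sqrt(2))


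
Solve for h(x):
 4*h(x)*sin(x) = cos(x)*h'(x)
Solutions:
 h(x) = C1/cos(x)^4


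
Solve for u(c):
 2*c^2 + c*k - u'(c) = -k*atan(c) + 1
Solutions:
 u(c) = C1 + 2*c^3/3 + c^2*k/2 - c + k*(c*atan(c) - log(c^2 + 1)/2)


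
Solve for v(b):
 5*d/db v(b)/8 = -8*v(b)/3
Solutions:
 v(b) = C1*exp(-64*b/15)


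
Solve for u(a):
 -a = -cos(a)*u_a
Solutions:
 u(a) = C1 + Integral(a/cos(a), a)


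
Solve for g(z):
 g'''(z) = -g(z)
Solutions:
 g(z) = C3*exp(-z) + (C1*sin(sqrt(3)*z/2) + C2*cos(sqrt(3)*z/2))*exp(z/2)


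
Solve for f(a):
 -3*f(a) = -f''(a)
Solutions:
 f(a) = C1*exp(-sqrt(3)*a) + C2*exp(sqrt(3)*a)


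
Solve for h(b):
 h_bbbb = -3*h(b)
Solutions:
 h(b) = (C1*sin(sqrt(2)*3^(1/4)*b/2) + C2*cos(sqrt(2)*3^(1/4)*b/2))*exp(-sqrt(2)*3^(1/4)*b/2) + (C3*sin(sqrt(2)*3^(1/4)*b/2) + C4*cos(sqrt(2)*3^(1/4)*b/2))*exp(sqrt(2)*3^(1/4)*b/2)


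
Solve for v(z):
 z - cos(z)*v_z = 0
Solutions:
 v(z) = C1 + Integral(z/cos(z), z)


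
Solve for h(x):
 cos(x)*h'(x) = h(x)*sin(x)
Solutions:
 h(x) = C1/cos(x)


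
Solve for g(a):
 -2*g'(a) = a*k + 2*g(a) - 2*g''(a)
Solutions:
 g(a) = C1*exp(a*(1 - sqrt(5))/2) + C2*exp(a*(1 + sqrt(5))/2) - a*k/2 + k/2


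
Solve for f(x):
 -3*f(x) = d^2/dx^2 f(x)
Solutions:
 f(x) = C1*sin(sqrt(3)*x) + C2*cos(sqrt(3)*x)


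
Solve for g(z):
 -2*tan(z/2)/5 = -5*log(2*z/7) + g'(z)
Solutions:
 g(z) = C1 + 5*z*log(z) - 5*z*log(7) - 5*z + 5*z*log(2) + 4*log(cos(z/2))/5


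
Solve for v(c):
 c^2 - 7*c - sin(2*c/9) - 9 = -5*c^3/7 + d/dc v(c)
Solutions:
 v(c) = C1 + 5*c^4/28 + c^3/3 - 7*c^2/2 - 9*c + 9*cos(2*c/9)/2


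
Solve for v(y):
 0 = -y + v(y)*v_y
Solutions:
 v(y) = -sqrt(C1 + y^2)
 v(y) = sqrt(C1 + y^2)


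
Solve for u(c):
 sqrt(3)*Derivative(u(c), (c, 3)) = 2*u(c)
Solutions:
 u(c) = C3*exp(2^(1/3)*3^(5/6)*c/3) + (C1*sin(6^(1/3)*c/2) + C2*cos(6^(1/3)*c/2))*exp(-2^(1/3)*3^(5/6)*c/6)


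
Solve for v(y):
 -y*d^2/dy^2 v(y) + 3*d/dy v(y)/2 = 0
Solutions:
 v(y) = C1 + C2*y^(5/2)


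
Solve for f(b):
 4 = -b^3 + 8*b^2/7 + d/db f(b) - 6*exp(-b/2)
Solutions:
 f(b) = C1 + b^4/4 - 8*b^3/21 + 4*b - 12*exp(-b/2)


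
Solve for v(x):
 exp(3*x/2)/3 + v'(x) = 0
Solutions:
 v(x) = C1 - 2*exp(3*x/2)/9


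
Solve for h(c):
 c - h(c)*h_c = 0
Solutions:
 h(c) = -sqrt(C1 + c^2)
 h(c) = sqrt(C1 + c^2)


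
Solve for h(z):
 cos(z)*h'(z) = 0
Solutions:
 h(z) = C1


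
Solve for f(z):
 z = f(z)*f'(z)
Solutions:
 f(z) = -sqrt(C1 + z^2)
 f(z) = sqrt(C1 + z^2)


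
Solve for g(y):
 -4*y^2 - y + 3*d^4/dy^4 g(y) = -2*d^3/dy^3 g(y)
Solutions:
 g(y) = C1 + C2*y + C3*y^2 + C4*exp(-2*y/3) + y^5/30 - 11*y^4/48 + 11*y^3/8


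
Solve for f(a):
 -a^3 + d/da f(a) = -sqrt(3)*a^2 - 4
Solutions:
 f(a) = C1 + a^4/4 - sqrt(3)*a^3/3 - 4*a


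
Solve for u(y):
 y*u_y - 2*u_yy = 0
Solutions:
 u(y) = C1 + C2*erfi(y/2)


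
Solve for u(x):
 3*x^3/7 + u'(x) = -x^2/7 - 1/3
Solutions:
 u(x) = C1 - 3*x^4/28 - x^3/21 - x/3


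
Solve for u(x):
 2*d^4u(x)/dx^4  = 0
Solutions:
 u(x) = C1 + C2*x + C3*x^2 + C4*x^3


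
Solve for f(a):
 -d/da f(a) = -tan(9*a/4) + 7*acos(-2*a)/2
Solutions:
 f(a) = C1 - 7*a*acos(-2*a)/2 - 7*sqrt(1 - 4*a^2)/4 - 4*log(cos(9*a/4))/9


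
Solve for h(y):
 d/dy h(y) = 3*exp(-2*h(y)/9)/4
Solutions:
 h(y) = 9*log(-sqrt(C1 + 3*y)) - 9*log(6) + 9*log(2)/2
 h(y) = 9*log(C1 + 3*y)/2 - 9*log(6) + 9*log(2)/2


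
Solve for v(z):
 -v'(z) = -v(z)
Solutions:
 v(z) = C1*exp(z)


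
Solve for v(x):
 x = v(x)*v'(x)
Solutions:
 v(x) = -sqrt(C1 + x^2)
 v(x) = sqrt(C1 + x^2)


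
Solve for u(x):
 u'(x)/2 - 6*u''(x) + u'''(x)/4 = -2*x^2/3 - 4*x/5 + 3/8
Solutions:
 u(x) = C1 + C2*exp(x*(12 - sqrt(142))) + C3*exp(x*(sqrt(142) + 12)) - 4*x^3/9 - 84*x^2/5 - 24067*x/60


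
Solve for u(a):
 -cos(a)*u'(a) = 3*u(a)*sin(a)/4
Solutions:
 u(a) = C1*cos(a)^(3/4)


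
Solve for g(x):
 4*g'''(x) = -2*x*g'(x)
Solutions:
 g(x) = C1 + Integral(C2*airyai(-2^(2/3)*x/2) + C3*airybi(-2^(2/3)*x/2), x)


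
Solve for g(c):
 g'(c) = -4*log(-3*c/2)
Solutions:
 g(c) = C1 - 4*c*log(-c) + 4*c*(-log(3) + log(2) + 1)


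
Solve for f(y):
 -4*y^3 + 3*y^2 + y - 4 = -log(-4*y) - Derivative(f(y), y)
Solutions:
 f(y) = C1 + y^4 - y^3 - y^2/2 - y*log(-y) + y*(5 - 2*log(2))


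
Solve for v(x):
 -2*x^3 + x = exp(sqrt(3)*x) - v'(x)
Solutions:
 v(x) = C1 + x^4/2 - x^2/2 + sqrt(3)*exp(sqrt(3)*x)/3


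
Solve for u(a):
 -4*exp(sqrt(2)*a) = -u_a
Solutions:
 u(a) = C1 + 2*sqrt(2)*exp(sqrt(2)*a)


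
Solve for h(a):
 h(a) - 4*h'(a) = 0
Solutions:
 h(a) = C1*exp(a/4)


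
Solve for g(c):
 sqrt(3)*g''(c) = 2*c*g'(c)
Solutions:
 g(c) = C1 + C2*erfi(3^(3/4)*c/3)


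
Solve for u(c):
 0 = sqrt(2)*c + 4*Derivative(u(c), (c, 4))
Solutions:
 u(c) = C1 + C2*c + C3*c^2 + C4*c^3 - sqrt(2)*c^5/480


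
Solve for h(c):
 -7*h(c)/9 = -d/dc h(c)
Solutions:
 h(c) = C1*exp(7*c/9)


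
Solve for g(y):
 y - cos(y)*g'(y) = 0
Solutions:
 g(y) = C1 + Integral(y/cos(y), y)


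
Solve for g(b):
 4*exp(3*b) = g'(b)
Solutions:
 g(b) = C1 + 4*exp(3*b)/3


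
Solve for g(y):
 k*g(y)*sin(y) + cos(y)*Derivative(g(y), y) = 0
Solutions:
 g(y) = C1*exp(k*log(cos(y)))


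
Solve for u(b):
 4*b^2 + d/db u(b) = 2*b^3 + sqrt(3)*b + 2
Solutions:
 u(b) = C1 + b^4/2 - 4*b^3/3 + sqrt(3)*b^2/2 + 2*b


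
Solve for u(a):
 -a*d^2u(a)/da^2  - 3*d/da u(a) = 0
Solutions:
 u(a) = C1 + C2/a^2


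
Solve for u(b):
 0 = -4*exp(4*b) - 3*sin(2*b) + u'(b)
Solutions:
 u(b) = C1 + exp(4*b) - 3*cos(2*b)/2


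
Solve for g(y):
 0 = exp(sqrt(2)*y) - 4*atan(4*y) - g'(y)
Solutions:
 g(y) = C1 - 4*y*atan(4*y) + sqrt(2)*exp(sqrt(2)*y)/2 + log(16*y^2 + 1)/2


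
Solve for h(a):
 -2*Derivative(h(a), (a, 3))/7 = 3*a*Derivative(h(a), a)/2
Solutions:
 h(a) = C1 + Integral(C2*airyai(-42^(1/3)*a/2) + C3*airybi(-42^(1/3)*a/2), a)


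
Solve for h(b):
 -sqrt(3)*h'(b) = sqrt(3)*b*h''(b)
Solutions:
 h(b) = C1 + C2*log(b)


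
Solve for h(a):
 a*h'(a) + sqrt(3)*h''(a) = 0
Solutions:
 h(a) = C1 + C2*erf(sqrt(2)*3^(3/4)*a/6)


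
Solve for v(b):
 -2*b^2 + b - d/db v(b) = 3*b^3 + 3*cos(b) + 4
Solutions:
 v(b) = C1 - 3*b^4/4 - 2*b^3/3 + b^2/2 - 4*b - 3*sin(b)


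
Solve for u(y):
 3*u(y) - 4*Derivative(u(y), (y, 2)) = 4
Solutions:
 u(y) = C1*exp(-sqrt(3)*y/2) + C2*exp(sqrt(3)*y/2) + 4/3


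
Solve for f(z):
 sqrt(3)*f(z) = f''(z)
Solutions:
 f(z) = C1*exp(-3^(1/4)*z) + C2*exp(3^(1/4)*z)


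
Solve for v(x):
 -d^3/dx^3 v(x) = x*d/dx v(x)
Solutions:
 v(x) = C1 + Integral(C2*airyai(-x) + C3*airybi(-x), x)


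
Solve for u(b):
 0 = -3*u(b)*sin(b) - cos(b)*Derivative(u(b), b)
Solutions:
 u(b) = C1*cos(b)^3


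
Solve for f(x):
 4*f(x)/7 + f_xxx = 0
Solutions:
 f(x) = C3*exp(-14^(2/3)*x/7) + (C1*sin(14^(2/3)*sqrt(3)*x/14) + C2*cos(14^(2/3)*sqrt(3)*x/14))*exp(14^(2/3)*x/14)


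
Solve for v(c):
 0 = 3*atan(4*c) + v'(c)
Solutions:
 v(c) = C1 - 3*c*atan(4*c) + 3*log(16*c^2 + 1)/8


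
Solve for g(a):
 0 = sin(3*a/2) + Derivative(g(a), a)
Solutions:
 g(a) = C1 + 2*cos(3*a/2)/3


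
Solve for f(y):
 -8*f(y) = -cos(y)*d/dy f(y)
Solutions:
 f(y) = C1*(sin(y)^4 + 4*sin(y)^3 + 6*sin(y)^2 + 4*sin(y) + 1)/(sin(y)^4 - 4*sin(y)^3 + 6*sin(y)^2 - 4*sin(y) + 1)


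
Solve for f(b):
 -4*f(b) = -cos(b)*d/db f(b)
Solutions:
 f(b) = C1*(sin(b)^2 + 2*sin(b) + 1)/(sin(b)^2 - 2*sin(b) + 1)


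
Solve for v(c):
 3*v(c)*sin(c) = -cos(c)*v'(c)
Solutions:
 v(c) = C1*cos(c)^3


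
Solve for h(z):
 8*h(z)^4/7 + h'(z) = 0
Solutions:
 h(z) = 7^(1/3)*(1/(C1 + 24*z))^(1/3)
 h(z) = 7^(1/3)*(-3^(2/3) - 3*3^(1/6)*I)*(1/(C1 + 8*z))^(1/3)/6
 h(z) = 7^(1/3)*(-3^(2/3) + 3*3^(1/6)*I)*(1/(C1 + 8*z))^(1/3)/6


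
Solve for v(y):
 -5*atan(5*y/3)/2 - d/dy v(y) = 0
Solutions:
 v(y) = C1 - 5*y*atan(5*y/3)/2 + 3*log(25*y^2 + 9)/4


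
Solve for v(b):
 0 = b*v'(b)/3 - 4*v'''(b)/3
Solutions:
 v(b) = C1 + Integral(C2*airyai(2^(1/3)*b/2) + C3*airybi(2^(1/3)*b/2), b)


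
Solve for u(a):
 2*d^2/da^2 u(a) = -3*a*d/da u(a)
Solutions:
 u(a) = C1 + C2*erf(sqrt(3)*a/2)


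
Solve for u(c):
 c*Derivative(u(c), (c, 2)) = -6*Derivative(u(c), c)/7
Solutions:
 u(c) = C1 + C2*c^(1/7)


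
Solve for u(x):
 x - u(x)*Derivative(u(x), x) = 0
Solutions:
 u(x) = -sqrt(C1 + x^2)
 u(x) = sqrt(C1 + x^2)


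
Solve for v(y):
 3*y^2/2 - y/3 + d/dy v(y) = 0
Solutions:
 v(y) = C1 - y^3/2 + y^2/6


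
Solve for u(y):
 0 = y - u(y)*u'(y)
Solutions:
 u(y) = -sqrt(C1 + y^2)
 u(y) = sqrt(C1 + y^2)


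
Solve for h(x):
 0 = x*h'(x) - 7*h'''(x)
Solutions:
 h(x) = C1 + Integral(C2*airyai(7^(2/3)*x/7) + C3*airybi(7^(2/3)*x/7), x)


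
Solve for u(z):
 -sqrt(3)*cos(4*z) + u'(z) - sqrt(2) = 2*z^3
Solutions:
 u(z) = C1 + z^4/2 + sqrt(2)*z + sqrt(3)*sin(4*z)/4


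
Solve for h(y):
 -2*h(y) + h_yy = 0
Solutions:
 h(y) = C1*exp(-sqrt(2)*y) + C2*exp(sqrt(2)*y)


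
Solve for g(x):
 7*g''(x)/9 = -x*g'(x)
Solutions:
 g(x) = C1 + C2*erf(3*sqrt(14)*x/14)


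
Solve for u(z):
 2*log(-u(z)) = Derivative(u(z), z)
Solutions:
 -li(-u(z)) = C1 + 2*z


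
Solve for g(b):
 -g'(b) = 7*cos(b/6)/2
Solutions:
 g(b) = C1 - 21*sin(b/6)


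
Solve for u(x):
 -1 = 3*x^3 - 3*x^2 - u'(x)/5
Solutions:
 u(x) = C1 + 15*x^4/4 - 5*x^3 + 5*x


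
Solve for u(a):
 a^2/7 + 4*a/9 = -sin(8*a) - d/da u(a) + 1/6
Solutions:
 u(a) = C1 - a^3/21 - 2*a^2/9 + a/6 + cos(8*a)/8


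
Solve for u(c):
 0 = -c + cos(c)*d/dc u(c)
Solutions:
 u(c) = C1 + Integral(c/cos(c), c)


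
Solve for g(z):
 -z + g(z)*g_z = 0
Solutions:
 g(z) = -sqrt(C1 + z^2)
 g(z) = sqrt(C1 + z^2)


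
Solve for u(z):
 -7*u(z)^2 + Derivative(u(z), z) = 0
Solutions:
 u(z) = -1/(C1 + 7*z)


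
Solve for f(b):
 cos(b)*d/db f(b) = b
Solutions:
 f(b) = C1 + Integral(b/cos(b), b)


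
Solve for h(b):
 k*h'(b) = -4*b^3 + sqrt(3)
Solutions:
 h(b) = C1 - b^4/k + sqrt(3)*b/k


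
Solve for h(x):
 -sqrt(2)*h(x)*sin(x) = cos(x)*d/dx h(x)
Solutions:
 h(x) = C1*cos(x)^(sqrt(2))


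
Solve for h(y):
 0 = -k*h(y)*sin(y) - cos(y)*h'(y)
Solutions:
 h(y) = C1*exp(k*log(cos(y)))


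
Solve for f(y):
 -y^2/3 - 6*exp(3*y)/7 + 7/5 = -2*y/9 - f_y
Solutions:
 f(y) = C1 + y^3/9 - y^2/9 - 7*y/5 + 2*exp(3*y)/7


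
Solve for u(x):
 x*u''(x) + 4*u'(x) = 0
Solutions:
 u(x) = C1 + C2/x^3


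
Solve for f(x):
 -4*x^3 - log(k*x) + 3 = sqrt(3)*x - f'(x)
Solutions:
 f(x) = C1 + x^4 + sqrt(3)*x^2/2 + x*log(k*x) - 4*x


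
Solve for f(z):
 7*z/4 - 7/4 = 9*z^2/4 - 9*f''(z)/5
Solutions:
 f(z) = C1 + C2*z + 5*z^4/48 - 35*z^3/216 + 35*z^2/72


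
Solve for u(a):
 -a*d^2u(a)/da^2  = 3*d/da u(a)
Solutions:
 u(a) = C1 + C2/a^2


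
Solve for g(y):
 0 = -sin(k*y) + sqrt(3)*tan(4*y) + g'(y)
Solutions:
 g(y) = C1 + Piecewise((-cos(k*y)/k, Ne(k, 0)), (0, True)) + sqrt(3)*log(cos(4*y))/4


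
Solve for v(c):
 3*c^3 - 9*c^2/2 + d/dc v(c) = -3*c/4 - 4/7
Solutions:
 v(c) = C1 - 3*c^4/4 + 3*c^3/2 - 3*c^2/8 - 4*c/7


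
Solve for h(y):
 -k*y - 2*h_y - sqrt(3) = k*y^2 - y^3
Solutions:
 h(y) = C1 - k*y^3/6 - k*y^2/4 + y^4/8 - sqrt(3)*y/2


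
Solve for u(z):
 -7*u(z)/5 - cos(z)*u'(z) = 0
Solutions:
 u(z) = C1*(sin(z) - 1)^(7/10)/(sin(z) + 1)^(7/10)


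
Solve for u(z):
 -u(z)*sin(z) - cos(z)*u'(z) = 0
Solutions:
 u(z) = C1*cos(z)


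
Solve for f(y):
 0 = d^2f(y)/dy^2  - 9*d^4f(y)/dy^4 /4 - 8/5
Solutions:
 f(y) = C1 + C2*y + C3*exp(-2*y/3) + C4*exp(2*y/3) + 4*y^2/5


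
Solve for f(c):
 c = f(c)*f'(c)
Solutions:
 f(c) = -sqrt(C1 + c^2)
 f(c) = sqrt(C1 + c^2)


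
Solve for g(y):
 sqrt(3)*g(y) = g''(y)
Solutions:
 g(y) = C1*exp(-3^(1/4)*y) + C2*exp(3^(1/4)*y)
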